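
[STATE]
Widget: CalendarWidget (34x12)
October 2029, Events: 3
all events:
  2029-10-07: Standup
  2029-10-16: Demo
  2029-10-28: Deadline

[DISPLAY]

           October 2029           
Mo Tu We Th Fr Sa Su              
 1  2  3  4  5  6  7*             
 8  9 10 11 12 13 14              
15 16* 17 18 19 20 21             
22 23 24 25 26 27 28*             
29 30 31                          
                                  
                                  
                                  
                                  
                                  


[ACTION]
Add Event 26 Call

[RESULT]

           October 2029           
Mo Tu We Th Fr Sa Su              
 1  2  3  4  5  6  7*             
 8  9 10 11 12 13 14              
15 16* 17 18 19 20 21             
22 23 24 25 26* 27 28*            
29 30 31                          
                                  
                                  
                                  
                                  
                                  


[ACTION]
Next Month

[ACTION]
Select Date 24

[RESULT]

          November 2029           
Mo Tu We Th Fr Sa Su              
          1  2  3  4              
 5  6  7  8  9 10 11              
12 13 14 15 16 17 18              
19 20 21 22 23 [24] 25            
26 27 28 29 30                    
                                  
                                  
                                  
                                  
                                  


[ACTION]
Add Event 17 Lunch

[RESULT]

          November 2029           
Mo Tu We Th Fr Sa Su              
          1  2  3  4              
 5  6  7  8  9 10 11              
12 13 14 15 16 17* 18             
19 20 21 22 23 [24] 25            
26 27 28 29 30                    
                                  
                                  
                                  
                                  
                                  


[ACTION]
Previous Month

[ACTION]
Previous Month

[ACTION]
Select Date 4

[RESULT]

          September 2029          
Mo Tu We Th Fr Sa Su              
                1  2              
 3 [ 4]  5  6  7  8  9            
10 11 12 13 14 15 16              
17 18 19 20 21 22 23              
24 25 26 27 28 29 30              
                                  
                                  
                                  
                                  
                                  


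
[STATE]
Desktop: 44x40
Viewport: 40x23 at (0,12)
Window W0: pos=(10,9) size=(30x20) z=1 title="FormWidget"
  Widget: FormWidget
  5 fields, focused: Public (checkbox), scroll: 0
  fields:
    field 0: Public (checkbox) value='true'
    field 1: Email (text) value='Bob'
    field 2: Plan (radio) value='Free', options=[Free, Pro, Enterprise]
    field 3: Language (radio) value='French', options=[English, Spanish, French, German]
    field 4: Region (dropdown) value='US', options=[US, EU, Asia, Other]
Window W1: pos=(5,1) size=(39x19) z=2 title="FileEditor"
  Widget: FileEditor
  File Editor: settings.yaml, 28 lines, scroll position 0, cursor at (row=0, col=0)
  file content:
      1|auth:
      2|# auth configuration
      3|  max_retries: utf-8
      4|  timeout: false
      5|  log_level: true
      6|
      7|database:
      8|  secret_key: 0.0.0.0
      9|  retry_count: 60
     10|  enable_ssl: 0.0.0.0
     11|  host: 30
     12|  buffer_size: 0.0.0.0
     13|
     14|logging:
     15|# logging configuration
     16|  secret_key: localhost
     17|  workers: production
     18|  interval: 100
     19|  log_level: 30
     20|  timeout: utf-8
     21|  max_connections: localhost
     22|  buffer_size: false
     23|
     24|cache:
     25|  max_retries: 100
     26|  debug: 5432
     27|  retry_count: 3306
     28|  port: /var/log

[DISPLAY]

     ┃  retry_count: 60                 
     ┃  enable_ssl: 0.0.0.0             
     ┃  host: 30                        
     ┃  buffer_size: 0.0.0.0            
     ┃                                  
     ┃logging:                          
     ┃# logging configuration           
     ┗━━━━━━━━━━━━━━━━━━━━━━━━━━━━━━━━━━
          ┃                            ┃
          ┃                            ┃
          ┃                            ┃
          ┃                            ┃
          ┃                            ┃
          ┃                            ┃
          ┃                            ┃
          ┃                            ┃
          ┗━━━━━━━━━━━━━━━━━━━━━━━━━━━━┛
                                        
                                        
                                        
                                        
                                        
                                        


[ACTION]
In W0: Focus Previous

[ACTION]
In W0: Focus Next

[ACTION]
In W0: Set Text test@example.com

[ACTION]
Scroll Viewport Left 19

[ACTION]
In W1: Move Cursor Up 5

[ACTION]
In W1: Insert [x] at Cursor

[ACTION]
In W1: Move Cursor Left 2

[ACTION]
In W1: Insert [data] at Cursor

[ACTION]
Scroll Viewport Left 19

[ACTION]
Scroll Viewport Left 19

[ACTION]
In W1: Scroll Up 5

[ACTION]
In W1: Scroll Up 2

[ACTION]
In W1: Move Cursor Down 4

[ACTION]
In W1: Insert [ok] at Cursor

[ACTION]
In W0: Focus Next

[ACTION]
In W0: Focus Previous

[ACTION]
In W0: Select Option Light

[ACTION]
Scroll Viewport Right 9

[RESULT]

 ┃  retry_count: 60                   ░┃
 ┃  enable_ssl: 0.0.0.0               ░┃
 ┃  host: 30                          ░┃
 ┃  buffer_size: 0.0.0.0              ░┃
 ┃                                    ░┃
 ┃logging:                            ░┃
 ┃# logging configuration             ▼┃
 ┗━━━━━━━━━━━━━━━━━━━━━━━━━━━━━━━━━━━━━┛
      ┃                            ┃    
      ┃                            ┃    
      ┃                            ┃    
      ┃                            ┃    
      ┃                            ┃    
      ┃                            ┃    
      ┃                            ┃    
      ┃                            ┃    
      ┗━━━━━━━━━━━━━━━━━━━━━━━━━━━━┛    
                                        
                                        
                                        
                                        
                                        
                                        


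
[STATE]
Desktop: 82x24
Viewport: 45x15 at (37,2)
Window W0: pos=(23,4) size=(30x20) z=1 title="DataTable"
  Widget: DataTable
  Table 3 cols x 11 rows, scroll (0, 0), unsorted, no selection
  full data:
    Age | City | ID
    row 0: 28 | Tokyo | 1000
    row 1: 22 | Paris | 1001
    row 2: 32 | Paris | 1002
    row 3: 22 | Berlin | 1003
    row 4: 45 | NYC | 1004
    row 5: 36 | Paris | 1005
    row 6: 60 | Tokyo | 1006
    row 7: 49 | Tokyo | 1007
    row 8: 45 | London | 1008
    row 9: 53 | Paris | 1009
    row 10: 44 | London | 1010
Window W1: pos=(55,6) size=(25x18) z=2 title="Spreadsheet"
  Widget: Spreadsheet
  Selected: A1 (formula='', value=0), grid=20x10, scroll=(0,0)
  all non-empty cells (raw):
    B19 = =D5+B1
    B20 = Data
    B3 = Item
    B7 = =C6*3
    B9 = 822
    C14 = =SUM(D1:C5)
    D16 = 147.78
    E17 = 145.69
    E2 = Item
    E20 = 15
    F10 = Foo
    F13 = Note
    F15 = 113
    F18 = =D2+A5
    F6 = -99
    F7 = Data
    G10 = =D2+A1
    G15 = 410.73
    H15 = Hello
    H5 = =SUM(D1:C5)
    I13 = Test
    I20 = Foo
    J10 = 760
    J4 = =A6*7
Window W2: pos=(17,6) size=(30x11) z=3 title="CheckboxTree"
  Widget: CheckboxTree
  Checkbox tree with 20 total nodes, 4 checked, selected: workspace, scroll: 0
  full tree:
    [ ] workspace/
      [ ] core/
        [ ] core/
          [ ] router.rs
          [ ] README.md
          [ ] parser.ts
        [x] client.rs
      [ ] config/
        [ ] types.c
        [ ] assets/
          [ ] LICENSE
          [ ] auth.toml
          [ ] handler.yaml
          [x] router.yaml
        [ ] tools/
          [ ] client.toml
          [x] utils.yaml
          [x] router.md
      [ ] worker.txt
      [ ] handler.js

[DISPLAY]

                                             
                                             
━━━━━━━━━━━━━━━┓                             
               ┃                             
━━━━━━━━━┓─────┨  ┏━━━━━━━━━━━━━━━━━━━━━━━┓  
         ┃     ┃  ┃ Spreadsheet           ┃  
─────────┨     ┃  ┠───────────────────────┨  
         ┃     ┃  ┃A1:                    ┃  
         ┃     ┃  ┃       A       B       ┃  
         ┃     ┃  ┃-----------------------┃  
s        ┃     ┃  ┃  1      [0]       0   ┃  
d        ┃     ┃  ┃  2        0       0   ┃  
s        ┃     ┃  ┃  3        0Item       ┃  
         ┃     ┃  ┃  4        0       0   ┃  
━━━━━━━━━┛     ┃  ┃  5        0       0   ┃  


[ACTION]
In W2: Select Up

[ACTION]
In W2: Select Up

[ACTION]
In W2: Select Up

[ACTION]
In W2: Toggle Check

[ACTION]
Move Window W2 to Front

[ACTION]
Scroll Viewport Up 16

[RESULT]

                                             
                                             
                                             
                                             
━━━━━━━━━━━━━━━┓                             
               ┃                             
━━━━━━━━━┓─────┨  ┏━━━━━━━━━━━━━━━━━━━━━━━┓  
         ┃     ┃  ┃ Spreadsheet           ┃  
─────────┨     ┃  ┠───────────────────────┨  
         ┃     ┃  ┃A1:                    ┃  
         ┃     ┃  ┃       A       B       ┃  
         ┃     ┃  ┃-----------------------┃  
s        ┃     ┃  ┃  1      [0]       0   ┃  
d        ┃     ┃  ┃  2        0       0   ┃  
s        ┃     ┃  ┃  3        0Item       ┃  


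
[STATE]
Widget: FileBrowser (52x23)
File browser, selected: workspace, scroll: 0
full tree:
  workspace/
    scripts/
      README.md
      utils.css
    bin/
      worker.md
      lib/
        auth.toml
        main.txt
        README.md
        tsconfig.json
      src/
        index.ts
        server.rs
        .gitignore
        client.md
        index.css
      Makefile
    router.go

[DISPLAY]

> [-] workspace/                                    
    [+] scripts/                                    
    [+] bin/                                        
    router.go                                       
                                                    
                                                    
                                                    
                                                    
                                                    
                                                    
                                                    
                                                    
                                                    
                                                    
                                                    
                                                    
                                                    
                                                    
                                                    
                                                    
                                                    
                                                    
                                                    


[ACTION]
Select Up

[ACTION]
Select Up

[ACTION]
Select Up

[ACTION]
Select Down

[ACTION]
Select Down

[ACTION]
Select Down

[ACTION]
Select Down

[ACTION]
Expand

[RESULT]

  [-] workspace/                                    
    [+] scripts/                                    
    [+] bin/                                        
  > router.go                                       
                                                    
                                                    
                                                    
                                                    
                                                    
                                                    
                                                    
                                                    
                                                    
                                                    
                                                    
                                                    
                                                    
                                                    
                                                    
                                                    
                                                    
                                                    
                                                    


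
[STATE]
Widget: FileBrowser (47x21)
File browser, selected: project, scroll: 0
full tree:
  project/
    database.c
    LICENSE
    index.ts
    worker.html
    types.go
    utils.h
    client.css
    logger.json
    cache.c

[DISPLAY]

> [-] project/                                 
    database.c                                 
    LICENSE                                    
    index.ts                                   
    worker.html                                
    types.go                                   
    utils.h                                    
    client.css                                 
    logger.json                                
    cache.c                                    
                                               
                                               
                                               
                                               
                                               
                                               
                                               
                                               
                                               
                                               
                                               


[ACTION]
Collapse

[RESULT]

> [+] project/                                 
                                               
                                               
                                               
                                               
                                               
                                               
                                               
                                               
                                               
                                               
                                               
                                               
                                               
                                               
                                               
                                               
                                               
                                               
                                               
                                               


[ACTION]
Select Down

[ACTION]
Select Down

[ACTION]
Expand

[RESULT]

> [-] project/                                 
    database.c                                 
    LICENSE                                    
    index.ts                                   
    worker.html                                
    types.go                                   
    utils.h                                    
    client.css                                 
    logger.json                                
    cache.c                                    
                                               
                                               
                                               
                                               
                                               
                                               
                                               
                                               
                                               
                                               
                                               


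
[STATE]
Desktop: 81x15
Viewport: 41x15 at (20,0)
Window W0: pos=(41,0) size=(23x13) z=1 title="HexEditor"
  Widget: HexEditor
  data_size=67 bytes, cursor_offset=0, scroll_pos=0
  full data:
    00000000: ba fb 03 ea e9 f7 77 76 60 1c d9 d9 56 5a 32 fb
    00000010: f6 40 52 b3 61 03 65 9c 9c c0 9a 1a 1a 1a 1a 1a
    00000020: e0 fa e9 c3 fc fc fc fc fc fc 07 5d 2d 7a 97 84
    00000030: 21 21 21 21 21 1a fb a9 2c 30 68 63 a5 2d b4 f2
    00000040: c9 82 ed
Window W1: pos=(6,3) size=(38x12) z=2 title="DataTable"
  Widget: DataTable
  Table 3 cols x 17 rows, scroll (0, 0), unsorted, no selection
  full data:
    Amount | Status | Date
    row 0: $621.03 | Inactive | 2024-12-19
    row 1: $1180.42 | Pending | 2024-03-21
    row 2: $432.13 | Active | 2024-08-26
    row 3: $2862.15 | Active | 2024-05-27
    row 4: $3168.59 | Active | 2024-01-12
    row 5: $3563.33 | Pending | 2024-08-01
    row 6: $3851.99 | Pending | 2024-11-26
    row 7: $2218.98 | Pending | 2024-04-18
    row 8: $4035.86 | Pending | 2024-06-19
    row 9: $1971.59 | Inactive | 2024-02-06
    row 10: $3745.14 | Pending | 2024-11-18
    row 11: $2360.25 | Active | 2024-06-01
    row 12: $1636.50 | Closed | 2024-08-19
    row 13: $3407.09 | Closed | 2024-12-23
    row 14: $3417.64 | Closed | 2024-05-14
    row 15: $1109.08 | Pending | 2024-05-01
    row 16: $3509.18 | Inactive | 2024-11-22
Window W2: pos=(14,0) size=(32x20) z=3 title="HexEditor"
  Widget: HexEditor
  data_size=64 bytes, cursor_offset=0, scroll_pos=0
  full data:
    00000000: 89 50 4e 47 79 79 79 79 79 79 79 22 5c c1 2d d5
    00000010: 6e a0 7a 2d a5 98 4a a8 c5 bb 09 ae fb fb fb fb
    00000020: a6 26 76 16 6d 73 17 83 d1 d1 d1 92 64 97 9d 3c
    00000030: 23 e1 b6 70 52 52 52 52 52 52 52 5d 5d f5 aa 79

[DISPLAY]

━━━━━━━━━━━━━━━━━━━━━━━━━┓━━━━━━━━━━━━━━━
ditor                    ┃Editor         
─────────────────────────┨───────────────
000  89 50 4e 47 79 79 79┃0000  BA fb 03 
010  6e a0 7a 2d a5 98 4a┃0010  f6 40 52 
020  a6 26 76 16 6d 73 17┃0020  e0 fa e9 
030  23 e1 b6 70 52 52 52┃0030  21 21 21 
                         ┃0040  c9 82 ed 
                         ┃               
                         ┃               
                         ┃               
                         ┃               
                         ┃━━━━━━━━━━━━━━━
                         ┃               
                         ┃               


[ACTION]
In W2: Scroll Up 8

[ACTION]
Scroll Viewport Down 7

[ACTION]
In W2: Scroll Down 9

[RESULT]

━━━━━━━━━━━━━━━━━━━━━━━━━┓━━━━━━━━━━━━━━━
ditor                    ┃Editor         
─────────────────────────┨───────────────
030  23 e1 b6 70 52 52 52┃0000  BA fb 03 
                         ┃0010  f6 40 52 
                         ┃0020  e0 fa e9 
                         ┃0030  21 21 21 
                         ┃0040  c9 82 ed 
                         ┃               
                         ┃               
                         ┃               
                         ┃               
                         ┃━━━━━━━━━━━━━━━
                         ┃               
                         ┃               


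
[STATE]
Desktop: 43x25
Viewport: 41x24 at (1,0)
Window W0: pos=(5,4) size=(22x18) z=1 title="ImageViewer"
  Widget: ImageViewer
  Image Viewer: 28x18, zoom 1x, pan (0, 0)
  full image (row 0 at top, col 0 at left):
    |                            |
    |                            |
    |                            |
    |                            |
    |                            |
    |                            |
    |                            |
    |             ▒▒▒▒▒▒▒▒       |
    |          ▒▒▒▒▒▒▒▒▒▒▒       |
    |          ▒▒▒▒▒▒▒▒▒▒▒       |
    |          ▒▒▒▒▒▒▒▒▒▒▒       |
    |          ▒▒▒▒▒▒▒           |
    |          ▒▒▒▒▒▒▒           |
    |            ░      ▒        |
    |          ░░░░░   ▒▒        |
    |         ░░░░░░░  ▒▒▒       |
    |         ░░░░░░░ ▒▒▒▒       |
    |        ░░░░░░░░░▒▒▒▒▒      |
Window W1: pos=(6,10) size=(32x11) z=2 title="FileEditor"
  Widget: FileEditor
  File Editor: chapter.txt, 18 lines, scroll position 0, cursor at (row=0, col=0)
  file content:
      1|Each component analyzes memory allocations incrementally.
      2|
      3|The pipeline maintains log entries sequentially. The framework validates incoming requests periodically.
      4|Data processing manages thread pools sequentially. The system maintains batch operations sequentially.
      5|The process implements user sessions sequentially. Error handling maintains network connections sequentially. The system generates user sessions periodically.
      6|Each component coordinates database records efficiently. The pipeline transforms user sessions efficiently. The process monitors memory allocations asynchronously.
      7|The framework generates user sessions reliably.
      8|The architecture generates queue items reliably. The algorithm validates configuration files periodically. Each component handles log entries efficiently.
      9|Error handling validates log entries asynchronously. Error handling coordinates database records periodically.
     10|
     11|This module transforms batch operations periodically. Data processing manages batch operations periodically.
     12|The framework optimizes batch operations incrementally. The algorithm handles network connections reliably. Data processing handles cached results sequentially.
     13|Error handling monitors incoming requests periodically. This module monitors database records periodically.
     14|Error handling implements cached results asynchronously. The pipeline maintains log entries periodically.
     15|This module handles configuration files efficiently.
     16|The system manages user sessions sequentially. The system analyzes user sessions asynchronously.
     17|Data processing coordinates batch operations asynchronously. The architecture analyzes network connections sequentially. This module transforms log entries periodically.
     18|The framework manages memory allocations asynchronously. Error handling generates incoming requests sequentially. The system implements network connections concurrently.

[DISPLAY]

                                         
                                         
                                         
                                         
    ┏━━━━━━━━━━━━━━━━━━━━┓               
    ┃ ImageViewer        ┃               
    ┠────────────────────┨               
    ┃                    ┃               
    ┃                    ┃               
    ┃                    ┃               
    ┃┏━━━━━━━━━━━━━━━━━━━━━━━━━━━━━━┓    
    ┃┃ FileEditor                   ┃    
    ┃┠──────────────────────────────┨    
    ┃┃█ach component analyzes memor▲┃    
    ┃┃                             █┃    
    ┃┃The pipeline maintains log en░┃    
    ┃┃Data processing manages threa░┃    
    ┃┃The process implements user s░┃    
    ┃┃Each component coordinates da░┃    
    ┃┃The framework generates user ▼┃    
    ┃┗━━━━━━━━━━━━━━━━━━━━━━━━━━━━━━┛    
    ┗━━━━━━━━━━━━━━━━━━━━┛               
                                         
                                         


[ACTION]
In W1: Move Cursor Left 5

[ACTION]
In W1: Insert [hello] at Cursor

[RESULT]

                                         
                                         
                                         
                                         
    ┏━━━━━━━━━━━━━━━━━━━━┓               
    ┃ ImageViewer        ┃               
    ┠────────────────────┨               
    ┃                    ┃               
    ┃                    ┃               
    ┃                    ┃               
    ┃┏━━━━━━━━━━━━━━━━━━━━━━━━━━━━━━┓    
    ┃┃ FileEditor                   ┃    
    ┃┠──────────────────────────────┨    
    ┃┃hello█ach component analyzes ▲┃    
    ┃┃                             █┃    
    ┃┃The pipeline maintains log en░┃    
    ┃┃Data processing manages threa░┃    
    ┃┃The process implements user s░┃    
    ┃┃Each component coordinates da░┃    
    ┃┃The framework generates user ▼┃    
    ┃┗━━━━━━━━━━━━━━━━━━━━━━━━━━━━━━┛    
    ┗━━━━━━━━━━━━━━━━━━━━┛               
                                         
                                         


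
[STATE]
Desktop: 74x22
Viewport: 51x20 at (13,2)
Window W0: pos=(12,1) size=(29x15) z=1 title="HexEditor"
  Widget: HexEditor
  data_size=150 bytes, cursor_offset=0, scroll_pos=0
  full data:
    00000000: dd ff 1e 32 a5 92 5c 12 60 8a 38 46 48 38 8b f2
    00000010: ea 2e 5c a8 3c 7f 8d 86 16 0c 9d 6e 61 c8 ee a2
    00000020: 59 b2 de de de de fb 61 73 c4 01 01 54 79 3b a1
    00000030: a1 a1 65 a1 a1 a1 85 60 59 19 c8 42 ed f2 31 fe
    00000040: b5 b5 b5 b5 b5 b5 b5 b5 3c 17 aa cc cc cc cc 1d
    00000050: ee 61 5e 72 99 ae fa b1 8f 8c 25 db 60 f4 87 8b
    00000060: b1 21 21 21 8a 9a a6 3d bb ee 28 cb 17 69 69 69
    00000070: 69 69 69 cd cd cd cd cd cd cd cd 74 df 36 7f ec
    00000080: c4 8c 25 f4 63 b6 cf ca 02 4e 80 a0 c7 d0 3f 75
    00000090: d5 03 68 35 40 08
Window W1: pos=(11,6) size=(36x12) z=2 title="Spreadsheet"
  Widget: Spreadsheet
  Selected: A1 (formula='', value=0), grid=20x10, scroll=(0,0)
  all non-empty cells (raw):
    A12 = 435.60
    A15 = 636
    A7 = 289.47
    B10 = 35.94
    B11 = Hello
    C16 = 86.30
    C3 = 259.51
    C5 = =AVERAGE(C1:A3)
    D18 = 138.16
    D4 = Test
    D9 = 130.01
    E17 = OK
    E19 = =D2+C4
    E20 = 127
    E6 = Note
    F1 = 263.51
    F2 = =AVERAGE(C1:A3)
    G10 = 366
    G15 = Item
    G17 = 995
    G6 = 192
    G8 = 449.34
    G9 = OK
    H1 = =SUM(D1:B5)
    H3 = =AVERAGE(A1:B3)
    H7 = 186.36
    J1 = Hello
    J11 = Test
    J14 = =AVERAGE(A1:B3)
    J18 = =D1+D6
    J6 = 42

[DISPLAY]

 HexEditor                 ┃                       
───────────────────────────┨                       
00000000  DD ff 1e 32 a5 92┃                       
00000010  ea 2e 5c a8 3c 7f┃                       
━━━━━━━━━━━━━━━━━━━━━━━━━━━━━━━━━┓                 
Spreadsheet                      ┃                 
─────────────────────────────────┨                 
1:                               ┃                 
      A       B       C       D  ┃                 
---------------------------------┃                 
 1      [0]       0       0      ┃                 
 2        0       0       0      ┃                 
 3        0       0  259.51      ┃                 
 4        0       0       0Test  ┃                 
 5        0       0   28.83      ┃                 
━━━━━━━━━━━━━━━━━━━━━━━━━━━━━━━━━┛                 
                                                   
                                                   
                                                   
                                                   


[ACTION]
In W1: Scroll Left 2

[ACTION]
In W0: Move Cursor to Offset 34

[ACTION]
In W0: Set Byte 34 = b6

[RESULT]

 HexEditor                 ┃                       
───────────────────────────┨                       
00000000  dd ff 1e 32 a5 92┃                       
00000010  ea 2e 5c a8 3c 7f┃                       
━━━━━━━━━━━━━━━━━━━━━━━━━━━━━━━━━┓                 
Spreadsheet                      ┃                 
─────────────────────────────────┨                 
1:                               ┃                 
      A       B       C       D  ┃                 
---------------------------------┃                 
 1      [0]       0       0      ┃                 
 2        0       0       0      ┃                 
 3        0       0  259.51      ┃                 
 4        0       0       0Test  ┃                 
 5        0       0   28.83      ┃                 
━━━━━━━━━━━━━━━━━━━━━━━━━━━━━━━━━┛                 
                                                   
                                                   
                                                   
                                                   


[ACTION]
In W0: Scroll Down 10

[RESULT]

 HexEditor                 ┃                       
───────────────────────────┨                       
00000090  d5 03 68 35 40 08┃                       
                           ┃                       
━━━━━━━━━━━━━━━━━━━━━━━━━━━━━━━━━┓                 
Spreadsheet                      ┃                 
─────────────────────────────────┨                 
1:                               ┃                 
      A       B       C       D  ┃                 
---------------------------------┃                 
 1      [0]       0       0      ┃                 
 2        0       0       0      ┃                 
 3        0       0  259.51      ┃                 
 4        0       0       0Test  ┃                 
 5        0       0   28.83      ┃                 
━━━━━━━━━━━━━━━━━━━━━━━━━━━━━━━━━┛                 
                                                   
                                                   
                                                   
                                                   


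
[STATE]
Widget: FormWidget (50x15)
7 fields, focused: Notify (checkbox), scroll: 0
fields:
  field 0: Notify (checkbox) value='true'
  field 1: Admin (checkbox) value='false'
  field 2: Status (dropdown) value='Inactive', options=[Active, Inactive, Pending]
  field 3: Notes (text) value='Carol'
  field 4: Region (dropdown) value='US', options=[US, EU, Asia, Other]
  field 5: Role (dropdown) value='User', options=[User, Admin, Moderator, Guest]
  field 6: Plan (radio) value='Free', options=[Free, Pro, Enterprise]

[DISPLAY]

> Notify:     [x]                                 
  Admin:      [ ]                                 
  Status:     [Inactive                         ▼]
  Notes:      [Carol                             ]
  Region:     [US                               ▼]
  Role:       [User                             ▼]
  Plan:       (●) Free  ( ) Pro  ( ) Enterprise   
                                                  
                                                  
                                                  
                                                  
                                                  
                                                  
                                                  
                                                  


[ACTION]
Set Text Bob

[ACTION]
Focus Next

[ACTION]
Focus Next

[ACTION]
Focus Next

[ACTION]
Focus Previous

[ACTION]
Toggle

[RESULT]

  Notify:     [x]                                 
  Admin:      [ ]                                 
> Status:     [Inactive                         ▼]
  Notes:      [Carol                             ]
  Region:     [US                               ▼]
  Role:       [User                             ▼]
  Plan:       (●) Free  ( ) Pro  ( ) Enterprise   
                                                  
                                                  
                                                  
                                                  
                                                  
                                                  
                                                  
                                                  


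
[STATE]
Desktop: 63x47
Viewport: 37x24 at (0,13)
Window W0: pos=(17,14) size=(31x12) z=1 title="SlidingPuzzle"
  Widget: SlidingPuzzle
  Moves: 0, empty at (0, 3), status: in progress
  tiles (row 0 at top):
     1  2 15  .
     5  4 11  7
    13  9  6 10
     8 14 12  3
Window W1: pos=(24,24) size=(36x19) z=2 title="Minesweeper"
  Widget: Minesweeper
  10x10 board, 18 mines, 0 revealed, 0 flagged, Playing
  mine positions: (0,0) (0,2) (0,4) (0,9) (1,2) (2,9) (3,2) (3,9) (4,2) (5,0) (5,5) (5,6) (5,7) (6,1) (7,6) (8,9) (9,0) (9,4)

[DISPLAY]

                                     
                 ┏━━━━━━━━━━━━━━━━━━━
                 ┃ SlidingPuzzle     
                 ┠───────────────────
                 ┃┌────┬────┬────┬───
                 ┃│  1 │  2 │ 15 │   
                 ┃├────┼────┼────┼───
                 ┃│  5 │  4 │ 11 │  7
                 ┃├────┼────┼────┼───
                 ┃│ 13 │  9 │  6 │ 10
                 ┃├────┼────┼────┼───
                 ┃│  8 │┏━━━━━━━━━━━━
                 ┗━━━━━━┃ Minesweeper
                        ┠────────────
                        ┃■■■■■■■■■■  
                        ┃■■■■■■■■■■  
                        ┃■■■■■■■■■■  
                        ┃■■■■■■■■■■  
                        ┃■■■■■■■■■■  
                        ┃■■■■■■■■■■  
                        ┃■■■■■■■■■■  
                        ┃■■■■■■■■■■  
                        ┃■■■■■■■■■■  
                        ┃■■■■■■■■■■  


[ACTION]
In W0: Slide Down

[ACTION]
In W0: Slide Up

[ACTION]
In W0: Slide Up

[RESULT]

                                     
                 ┏━━━━━━━━━━━━━━━━━━━
                 ┃ SlidingPuzzle     
                 ┠───────────────────
                 ┃┌────┬────┬────┬───
                 ┃│  1 │  2 │ 15 │  7
                 ┃├────┼────┼────┼───
                 ┃│  5 │  4 │ 11 │ 10
                 ┃├────┼────┼────┼───
                 ┃│ 13 │  9 │  6 │   
                 ┃├────┼────┼────┼───
                 ┃│  8 │┏━━━━━━━━━━━━
                 ┗━━━━━━┃ Minesweeper
                        ┠────────────
                        ┃■■■■■■■■■■  
                        ┃■■■■■■■■■■  
                        ┃■■■■■■■■■■  
                        ┃■■■■■■■■■■  
                        ┃■■■■■■■■■■  
                        ┃■■■■■■■■■■  
                        ┃■■■■■■■■■■  
                        ┃■■■■■■■■■■  
                        ┃■■■■■■■■■■  
                        ┃■■■■■■■■■■  


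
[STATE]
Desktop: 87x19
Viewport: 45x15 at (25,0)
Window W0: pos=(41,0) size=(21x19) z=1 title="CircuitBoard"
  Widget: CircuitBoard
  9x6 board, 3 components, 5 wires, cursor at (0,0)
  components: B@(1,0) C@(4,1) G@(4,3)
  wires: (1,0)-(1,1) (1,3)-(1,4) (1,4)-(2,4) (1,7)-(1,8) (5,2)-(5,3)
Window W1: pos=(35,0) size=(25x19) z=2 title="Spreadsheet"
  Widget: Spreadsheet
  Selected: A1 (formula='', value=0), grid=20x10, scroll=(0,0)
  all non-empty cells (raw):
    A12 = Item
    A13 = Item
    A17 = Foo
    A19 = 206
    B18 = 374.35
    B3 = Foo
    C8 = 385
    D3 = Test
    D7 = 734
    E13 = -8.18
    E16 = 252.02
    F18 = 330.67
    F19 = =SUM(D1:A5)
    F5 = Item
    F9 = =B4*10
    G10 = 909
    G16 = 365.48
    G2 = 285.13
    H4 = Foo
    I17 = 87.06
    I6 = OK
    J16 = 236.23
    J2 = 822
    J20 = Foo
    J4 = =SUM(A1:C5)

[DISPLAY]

          ┏━━━━━━━━━━━━━━━━━━━━━━━┓━┓        
          ┃ Spreadsheet           ┃ ┃        
          ┠───────────────────────┨─┨        
          ┃A1:                    ┃ ┃        
          ┃       A       B       ┃ ┃        
          ┃-----------------------┃ ┃        
          ┃  1      [0]       0   ┃─┃        
          ┃  2        0       0   ┃ ┃        
          ┃  3        0Foo        ┃ ┃        
          ┃  4        0       0   ┃ ┃        
          ┃  5        0       0   ┃ ┃        
          ┃  6        0       0   ┃ ┃        
          ┃  7        0       0   ┃ ┃        
          ┃  8        0       0   ┃ ┃        
          ┃  9        0       0   ┃ ┃        


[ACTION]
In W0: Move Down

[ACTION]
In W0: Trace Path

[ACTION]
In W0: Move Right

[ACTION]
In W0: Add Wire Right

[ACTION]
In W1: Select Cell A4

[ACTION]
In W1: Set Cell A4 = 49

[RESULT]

          ┏━━━━━━━━━━━━━━━━━━━━━━━┓━┓        
          ┃ Spreadsheet           ┃ ┃        
          ┠───────────────────────┨─┨        
          ┃A4: 49                 ┃ ┃        
          ┃       A       B       ┃ ┃        
          ┃-----------------------┃ ┃        
          ┃  1        0       0   ┃─┃        
          ┃  2        0       0   ┃ ┃        
          ┃  3        0Foo        ┃ ┃        
          ┃  4     [49]       0   ┃ ┃        
          ┃  5        0       0   ┃ ┃        
          ┃  6        0       0   ┃ ┃        
          ┃  7        0       0   ┃ ┃        
          ┃  8        0       0   ┃ ┃        
          ┃  9        0       0   ┃ ┃        
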